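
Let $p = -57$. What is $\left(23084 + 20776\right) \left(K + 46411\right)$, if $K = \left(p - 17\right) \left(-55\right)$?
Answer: $2214096660$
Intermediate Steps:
$K = 4070$ ($K = \left(-57 - 17\right) \left(-55\right) = \left(-74\right) \left(-55\right) = 4070$)
$\left(23084 + 20776\right) \left(K + 46411\right) = \left(23084 + 20776\right) \left(4070 + 46411\right) = 43860 \cdot 50481 = 2214096660$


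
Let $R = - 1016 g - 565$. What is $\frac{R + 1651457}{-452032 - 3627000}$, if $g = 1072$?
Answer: $- \frac{140435}{1019758} \approx -0.13771$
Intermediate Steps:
$R = -1089717$ ($R = \left(-1016\right) 1072 - 565 = -1089152 - 565 = -1089717$)
$\frac{R + 1651457}{-452032 - 3627000} = \frac{-1089717 + 1651457}{-452032 - 3627000} = \frac{561740}{-4079032} = 561740 \left(- \frac{1}{4079032}\right) = - \frac{140435}{1019758}$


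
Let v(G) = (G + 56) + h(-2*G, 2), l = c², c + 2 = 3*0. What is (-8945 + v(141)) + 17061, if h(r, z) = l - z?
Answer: 8315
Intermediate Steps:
c = -2 (c = -2 + 3*0 = -2 + 0 = -2)
l = 4 (l = (-2)² = 4)
h(r, z) = 4 - z
v(G) = 58 + G (v(G) = (G + 56) + (4 - 1*2) = (56 + G) + (4 - 2) = (56 + G) + 2 = 58 + G)
(-8945 + v(141)) + 17061 = (-8945 + (58 + 141)) + 17061 = (-8945 + 199) + 17061 = -8746 + 17061 = 8315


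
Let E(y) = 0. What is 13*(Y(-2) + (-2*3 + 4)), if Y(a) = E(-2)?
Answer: -26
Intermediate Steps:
Y(a) = 0
13*(Y(-2) + (-2*3 + 4)) = 13*(0 + (-2*3 + 4)) = 13*(0 + (-6 + 4)) = 13*(0 - 2) = 13*(-2) = -26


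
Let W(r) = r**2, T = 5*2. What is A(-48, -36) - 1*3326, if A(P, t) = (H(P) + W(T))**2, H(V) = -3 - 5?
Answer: 5138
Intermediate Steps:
H(V) = -8
T = 10
A(P, t) = 8464 (A(P, t) = (-8 + 10**2)**2 = (-8 + 100)**2 = 92**2 = 8464)
A(-48, -36) - 1*3326 = 8464 - 1*3326 = 8464 - 3326 = 5138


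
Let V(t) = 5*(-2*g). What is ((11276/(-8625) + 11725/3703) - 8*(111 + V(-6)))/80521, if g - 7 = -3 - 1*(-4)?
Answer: -48828223/15973353375 ≈ -0.0030569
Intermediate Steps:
g = 8 (g = 7 + (-3 - 1*(-4)) = 7 + (-3 + 4) = 7 + 1 = 8)
V(t) = -80 (V(t) = 5*(-2*8) = 5*(-16) = -80)
((11276/(-8625) + 11725/3703) - 8*(111 + V(-6)))/80521 = ((11276/(-8625) + 11725/3703) - 8*(111 - 80))/80521 = ((11276*(-1/8625) + 11725*(1/3703)) - 8*31)*(1/80521) = ((-11276/8625 + 1675/529) - 248)*(1/80521) = (368777/198375 - 248)*(1/80521) = -48828223/198375*1/80521 = -48828223/15973353375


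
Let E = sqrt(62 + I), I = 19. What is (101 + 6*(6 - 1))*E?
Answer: 1179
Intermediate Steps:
E = 9 (E = sqrt(62 + 19) = sqrt(81) = 9)
(101 + 6*(6 - 1))*E = (101 + 6*(6 - 1))*9 = (101 + 6*5)*9 = (101 + 30)*9 = 131*9 = 1179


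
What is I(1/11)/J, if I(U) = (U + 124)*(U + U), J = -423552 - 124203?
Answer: -14/339889 ≈ -4.1190e-5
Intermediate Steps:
J = -547755
I(U) = 2*U*(124 + U) (I(U) = (124 + U)*(2*U) = 2*U*(124 + U))
I(1/11)/J = (2*(124 + 1/11)/11)/(-547755) = (2*(1/11)*(124 + 1/11))*(-1/547755) = (2*(1/11)*(1365/11))*(-1/547755) = (2730/121)*(-1/547755) = -14/339889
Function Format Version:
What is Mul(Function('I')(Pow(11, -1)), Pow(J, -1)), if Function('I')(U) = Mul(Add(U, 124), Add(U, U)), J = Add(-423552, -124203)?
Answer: Rational(-14, 339889) ≈ -4.1190e-5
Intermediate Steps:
J = -547755
Function('I')(U) = Mul(2, U, Add(124, U)) (Function('I')(U) = Mul(Add(124, U), Mul(2, U)) = Mul(2, U, Add(124, U)))
Mul(Function('I')(Pow(11, -1)), Pow(J, -1)) = Mul(Mul(2, Pow(11, -1), Add(124, Pow(11, -1))), Pow(-547755, -1)) = Mul(Mul(2, Rational(1, 11), Add(124, Rational(1, 11))), Rational(-1, 547755)) = Mul(Mul(2, Rational(1, 11), Rational(1365, 11)), Rational(-1, 547755)) = Mul(Rational(2730, 121), Rational(-1, 547755)) = Rational(-14, 339889)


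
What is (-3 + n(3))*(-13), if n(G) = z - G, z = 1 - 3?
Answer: 104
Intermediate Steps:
z = -2
n(G) = -2 - G
(-3 + n(3))*(-13) = (-3 + (-2 - 1*3))*(-13) = (-3 + (-2 - 3))*(-13) = (-3 - 5)*(-13) = -8*(-13) = 104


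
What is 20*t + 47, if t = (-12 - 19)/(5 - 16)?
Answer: 1137/11 ≈ 103.36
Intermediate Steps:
t = 31/11 (t = -31/(-11) = -31*(-1/11) = 31/11 ≈ 2.8182)
20*t + 47 = 20*(31/11) + 47 = 620/11 + 47 = 1137/11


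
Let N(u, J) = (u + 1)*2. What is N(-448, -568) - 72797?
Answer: -73691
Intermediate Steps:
N(u, J) = 2 + 2*u (N(u, J) = (1 + u)*2 = 2 + 2*u)
N(-448, -568) - 72797 = (2 + 2*(-448)) - 72797 = (2 - 896) - 72797 = -894 - 72797 = -73691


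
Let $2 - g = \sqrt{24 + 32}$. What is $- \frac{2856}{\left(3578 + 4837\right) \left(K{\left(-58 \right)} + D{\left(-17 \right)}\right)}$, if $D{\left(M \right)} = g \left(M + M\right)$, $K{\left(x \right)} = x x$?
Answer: $- \frac{5768}{55681725} + \frac{119 \sqrt{14}}{55681725} \approx -9.5592 \cdot 10^{-5}$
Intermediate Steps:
$K{\left(x \right)} = x^{2}$
$g = 2 - 2 \sqrt{14}$ ($g = 2 - \sqrt{24 + 32} = 2 - \sqrt{56} = 2 - 2 \sqrt{14} \approx -5.4833$)
$D{\left(M \right)} = 2 M \left(2 - 2 \sqrt{14}\right)$ ($D{\left(M \right)} = \left(2 - 2 \sqrt{14}\right) \left(M + M\right) = \left(2 - 2 \sqrt{14}\right) 2 M = 2 M \left(2 - 2 \sqrt{14}\right)$)
$- \frac{2856}{\left(3578 + 4837\right) \left(K{\left(-58 \right)} + D{\left(-17 \right)}\right)} = - \frac{2856}{\left(3578 + 4837\right) \left(\left(-58\right)^{2} + 4 \left(-17\right) \left(1 - \sqrt{14}\right)\right)} = - \frac{2856}{8415 \left(3364 - \left(68 - 68 \sqrt{14}\right)\right)} = - \frac{2856}{8415 \left(3296 + 68 \sqrt{14}\right)} = - \frac{2856}{27735840 + 572220 \sqrt{14}}$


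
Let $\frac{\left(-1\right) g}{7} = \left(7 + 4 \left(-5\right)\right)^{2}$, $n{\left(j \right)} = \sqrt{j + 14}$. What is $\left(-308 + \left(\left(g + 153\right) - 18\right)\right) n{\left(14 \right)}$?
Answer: $- 2712 \sqrt{7} \approx -7175.3$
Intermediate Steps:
$n{\left(j \right)} = \sqrt{14 + j}$
$g = -1183$ ($g = - 7 \left(7 + 4 \left(-5\right)\right)^{2} = - 7 \left(7 - 20\right)^{2} = - 7 \left(-13\right)^{2} = \left(-7\right) 169 = -1183$)
$\left(-308 + \left(\left(g + 153\right) - 18\right)\right) n{\left(14 \right)} = \left(-308 + \left(\left(-1183 + 153\right) - 18\right)\right) \sqrt{14 + 14} = \left(-308 - 1048\right) \sqrt{28} = \left(-308 - 1048\right) 2 \sqrt{7} = - 1356 \cdot 2 \sqrt{7} = - 2712 \sqrt{7}$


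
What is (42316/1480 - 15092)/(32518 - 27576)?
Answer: -5573461/1828540 ≈ -3.0480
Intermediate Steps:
(42316/1480 - 15092)/(32518 - 27576) = (42316*(1/1480) - 15092)/4942 = (10579/370 - 15092)*(1/4942) = -5573461/370*1/4942 = -5573461/1828540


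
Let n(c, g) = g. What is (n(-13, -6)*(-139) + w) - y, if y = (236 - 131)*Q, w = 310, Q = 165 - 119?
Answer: -3686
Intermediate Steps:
Q = 46
y = 4830 (y = (236 - 131)*46 = 105*46 = 4830)
(n(-13, -6)*(-139) + w) - y = (-6*(-139) + 310) - 1*4830 = (834 + 310) - 4830 = 1144 - 4830 = -3686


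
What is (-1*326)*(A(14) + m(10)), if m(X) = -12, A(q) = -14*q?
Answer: 67808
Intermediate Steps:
(-1*326)*(A(14) + m(10)) = (-1*326)*(-14*14 - 12) = -326*(-196 - 12) = -326*(-208) = 67808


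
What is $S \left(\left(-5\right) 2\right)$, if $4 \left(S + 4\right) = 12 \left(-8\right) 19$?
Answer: $4600$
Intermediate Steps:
$S = -460$ ($S = -4 + \frac{12 \left(-8\right) 19}{4} = -4 + \frac{\left(-96\right) 19}{4} = -4 + \frac{1}{4} \left(-1824\right) = -4 - 456 = -460$)
$S \left(\left(-5\right) 2\right) = - 460 \left(\left(-5\right) 2\right) = \left(-460\right) \left(-10\right) = 4600$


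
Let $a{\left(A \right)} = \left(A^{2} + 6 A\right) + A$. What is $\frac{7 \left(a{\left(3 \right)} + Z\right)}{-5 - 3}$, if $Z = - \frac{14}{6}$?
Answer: $- \frac{581}{24} \approx -24.208$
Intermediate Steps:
$a{\left(A \right)} = A^{2} + 7 A$
$Z = - \frac{7}{3}$ ($Z = \left(-14\right) \frac{1}{6} = - \frac{7}{3} \approx -2.3333$)
$\frac{7 \left(a{\left(3 \right)} + Z\right)}{-5 - 3} = \frac{7 \left(3 \left(7 + 3\right) - \frac{7}{3}\right)}{-5 - 3} = \frac{7 \left(3 \cdot 10 - \frac{7}{3}\right)}{-8} = 7 \left(30 - \frac{7}{3}\right) \left(- \frac{1}{8}\right) = 7 \cdot \frac{83}{3} \left(- \frac{1}{8}\right) = \frac{581}{3} \left(- \frac{1}{8}\right) = - \frac{581}{24}$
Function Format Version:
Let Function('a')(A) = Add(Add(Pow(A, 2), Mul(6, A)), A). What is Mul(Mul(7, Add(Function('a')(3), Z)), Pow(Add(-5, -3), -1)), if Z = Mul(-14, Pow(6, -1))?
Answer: Rational(-581, 24) ≈ -24.208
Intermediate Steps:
Function('a')(A) = Add(Pow(A, 2), Mul(7, A))
Z = Rational(-7, 3) (Z = Mul(-14, Rational(1, 6)) = Rational(-7, 3) ≈ -2.3333)
Mul(Mul(7, Add(Function('a')(3), Z)), Pow(Add(-5, -3), -1)) = Mul(Mul(7, Add(Mul(3, Add(7, 3)), Rational(-7, 3))), Pow(Add(-5, -3), -1)) = Mul(Mul(7, Add(Mul(3, 10), Rational(-7, 3))), Pow(-8, -1)) = Mul(Mul(7, Add(30, Rational(-7, 3))), Rational(-1, 8)) = Mul(Mul(7, Rational(83, 3)), Rational(-1, 8)) = Mul(Rational(581, 3), Rational(-1, 8)) = Rational(-581, 24)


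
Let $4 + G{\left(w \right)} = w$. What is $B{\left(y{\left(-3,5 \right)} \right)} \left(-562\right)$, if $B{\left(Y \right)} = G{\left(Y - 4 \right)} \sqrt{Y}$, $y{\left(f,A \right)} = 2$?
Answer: $3372 \sqrt{2} \approx 4768.7$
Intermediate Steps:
$G{\left(w \right)} = -4 + w$
$B{\left(Y \right)} = \sqrt{Y} \left(-8 + Y\right)$ ($B{\left(Y \right)} = \left(-4 + \left(Y - 4\right)\right) \sqrt{Y} = \left(-4 + \left(-4 + Y\right)\right) \sqrt{Y} = \left(-8 + Y\right) \sqrt{Y} = \sqrt{Y} \left(-8 + Y\right)$)
$B{\left(y{\left(-3,5 \right)} \right)} \left(-562\right) = \sqrt{2} \left(-8 + 2\right) \left(-562\right) = \sqrt{2} \left(-6\right) \left(-562\right) = - 6 \sqrt{2} \left(-562\right) = 3372 \sqrt{2}$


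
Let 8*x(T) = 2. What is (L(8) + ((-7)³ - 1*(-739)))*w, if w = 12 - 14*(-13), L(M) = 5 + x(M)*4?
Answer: 77988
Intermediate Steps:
x(T) = ¼ (x(T) = (⅛)*2 = ¼)
L(M) = 6 (L(M) = 5 + (¼)*4 = 5 + 1 = 6)
w = 194 (w = 12 + 182 = 194)
(L(8) + ((-7)³ - 1*(-739)))*w = (6 + ((-7)³ - 1*(-739)))*194 = (6 + (-343 + 739))*194 = (6 + 396)*194 = 402*194 = 77988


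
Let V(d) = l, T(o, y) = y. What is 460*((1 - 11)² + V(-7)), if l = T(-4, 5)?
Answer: 48300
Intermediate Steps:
l = 5
V(d) = 5
460*((1 - 11)² + V(-7)) = 460*((1 - 11)² + 5) = 460*((-10)² + 5) = 460*(100 + 5) = 460*105 = 48300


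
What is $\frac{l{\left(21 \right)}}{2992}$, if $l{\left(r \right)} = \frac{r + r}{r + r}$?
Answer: $\frac{1}{2992} \approx 0.00033422$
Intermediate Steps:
$l{\left(r \right)} = 1$ ($l{\left(r \right)} = \frac{2 r}{2 r} = 2 r \frac{1}{2 r} = 1$)
$\frac{l{\left(21 \right)}}{2992} = 1 \cdot \frac{1}{2992} = \frac{1}{2992}$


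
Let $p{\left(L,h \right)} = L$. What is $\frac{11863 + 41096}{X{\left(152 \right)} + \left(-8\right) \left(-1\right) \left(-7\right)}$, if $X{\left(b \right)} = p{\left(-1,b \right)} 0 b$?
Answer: $- \frac{52959}{56} \approx -945.7$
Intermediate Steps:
$X{\left(b \right)} = 0$ ($X{\left(b \right)} = - 0 b = \left(-1\right) 0 = 0$)
$\frac{11863 + 41096}{X{\left(152 \right)} + \left(-8\right) \left(-1\right) \left(-7\right)} = \frac{11863 + 41096}{0 + \left(-8\right) \left(-1\right) \left(-7\right)} = \frac{52959}{0 + 8 \left(-7\right)} = \frac{52959}{0 - 56} = \frac{52959}{-56} = 52959 \left(- \frac{1}{56}\right) = - \frac{52959}{56}$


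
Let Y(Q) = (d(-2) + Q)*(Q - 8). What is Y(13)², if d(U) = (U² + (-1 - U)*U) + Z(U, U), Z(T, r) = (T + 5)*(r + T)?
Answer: 225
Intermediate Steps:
Z(T, r) = (5 + T)*(T + r)
d(U) = 3*U² + 10*U + U*(-1 - U) (d(U) = (U² + (-1 - U)*U) + (U² + 5*U + 5*U + U*U) = (U² + U*(-1 - U)) + (U² + 5*U + 5*U + U²) = (U² + U*(-1 - U)) + (2*U² + 10*U) = 3*U² + 10*U + U*(-1 - U))
Y(Q) = (-10 + Q)*(-8 + Q) (Y(Q) = (-2*(9 + 2*(-2)) + Q)*(Q - 8) = (-2*(9 - 4) + Q)*(-8 + Q) = (-2*5 + Q)*(-8 + Q) = (-10 + Q)*(-8 + Q))
Y(13)² = (80 + 13² - 18*13)² = (80 + 169 - 234)² = 15² = 225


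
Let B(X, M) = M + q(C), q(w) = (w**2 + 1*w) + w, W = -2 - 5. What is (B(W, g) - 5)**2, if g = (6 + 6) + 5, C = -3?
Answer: 225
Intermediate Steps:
W = -7
q(w) = w**2 + 2*w (q(w) = (w**2 + w) + w = (w + w**2) + w = w**2 + 2*w)
g = 17 (g = 12 + 5 = 17)
B(X, M) = 3 + M (B(X, M) = M - 3*(2 - 3) = M - 3*(-1) = M + 3 = 3 + M)
(B(W, g) - 5)**2 = ((3 + 17) - 5)**2 = (20 - 5)**2 = 15**2 = 225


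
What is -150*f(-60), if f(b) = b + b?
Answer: 18000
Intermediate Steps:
f(b) = 2*b
-150*f(-60) = -300*(-60) = -150*(-120) = 18000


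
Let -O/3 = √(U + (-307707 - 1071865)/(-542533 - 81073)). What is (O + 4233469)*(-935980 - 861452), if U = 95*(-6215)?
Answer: -7609372651608 + 5392296*I*√57401559272059667/311803 ≈ -7.6094e+12 + 4.1434e+9*I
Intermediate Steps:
U = -590425
O = -3*I*√57401559272059667/311803 (O = -3*√(-590425 + (-307707 - 1071865)/(-542533 - 81073)) = -3*√(-590425 - 1379572/(-623606)) = -3*√(-590425 - 1379572*(-1/623606)) = -3*√(-590425 + 689786/311803) = -3*I*√57401559272059667/311803 ≈ -2305.2*I)
(O + 4233469)*(-935980 - 861452) = (-3*I*√57401559272059667/311803 + 4233469)*(-935980 - 861452) = (4233469 - 3*I*√57401559272059667/311803)*(-1797432) = -7609372651608 + 5392296*I*√57401559272059667/311803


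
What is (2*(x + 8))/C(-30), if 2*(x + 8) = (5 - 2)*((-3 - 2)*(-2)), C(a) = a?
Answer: -1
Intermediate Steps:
x = 7 (x = -8 + ((5 - 2)*((-3 - 2)*(-2)))/2 = -8 + (3*(-5*(-2)))/2 = -8 + (3*10)/2 = -8 + (1/2)*30 = -8 + 15 = 7)
(2*(x + 8))/C(-30) = (2*(7 + 8))/(-30) = (2*15)*(-1/30) = 30*(-1/30) = -1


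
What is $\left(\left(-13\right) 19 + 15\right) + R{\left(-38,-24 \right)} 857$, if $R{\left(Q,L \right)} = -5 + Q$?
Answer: $-37083$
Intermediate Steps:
$\left(\left(-13\right) 19 + 15\right) + R{\left(-38,-24 \right)} 857 = \left(\left(-13\right) 19 + 15\right) + \left(-5 - 38\right) 857 = \left(-247 + 15\right) - 36851 = -232 - 36851 = -37083$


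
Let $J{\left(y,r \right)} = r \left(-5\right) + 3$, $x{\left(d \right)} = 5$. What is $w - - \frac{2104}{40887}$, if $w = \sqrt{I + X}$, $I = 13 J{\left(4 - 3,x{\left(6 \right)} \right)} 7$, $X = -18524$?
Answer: $\frac{2104}{40887} + i \sqrt{20526} \approx 0.051459 + 143.27 i$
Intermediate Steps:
$J{\left(y,r \right)} = 3 - 5 r$ ($J{\left(y,r \right)} = - 5 r + 3 = 3 - 5 r$)
$I = -2002$ ($I = 13 \left(3 - 25\right) 7 = 13 \left(-22\right) 7 = \left(-286\right) 7 = -2002$)
$w = i \sqrt{20526}$ ($w = \sqrt{-2002 - 18524} = \sqrt{-20526} = i \sqrt{20526} \approx 143.27 i$)
$w - - \frac{2104}{40887} = i \sqrt{20526} - - \frac{2104}{40887} = i \sqrt{20526} + \frac{2104}{40887} = \frac{2104}{40887} + i \sqrt{20526}$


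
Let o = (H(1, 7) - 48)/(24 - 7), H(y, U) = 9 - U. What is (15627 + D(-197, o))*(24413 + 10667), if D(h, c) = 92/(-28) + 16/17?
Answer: 65225436720/119 ≈ 5.4811e+8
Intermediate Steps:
o = -46/17 (o = ((9 - 1*7) - 48)/(24 - 7) = ((9 - 7) - 48)/17 = (2 - 48)*(1/17) = -46*1/17 = -46/17 ≈ -2.7059)
D(h, c) = -279/119 (D(h, c) = 92*(-1/28) + 16*(1/17) = -23/7 + 16/17 = -279/119)
(15627 + D(-197, o))*(24413 + 10667) = (15627 - 279/119)*(24413 + 10667) = (1859334/119)*35080 = 65225436720/119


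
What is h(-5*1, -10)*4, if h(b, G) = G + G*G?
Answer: 360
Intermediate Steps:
h(b, G) = G + G²
h(-5*1, -10)*4 = -10*(1 - 10)*4 = -10*(-9)*4 = 90*4 = 360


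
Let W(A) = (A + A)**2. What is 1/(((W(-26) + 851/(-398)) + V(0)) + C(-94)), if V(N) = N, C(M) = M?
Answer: 398/1037929 ≈ 0.00038346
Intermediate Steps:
W(A) = 4*A**2 (W(A) = (2*A)**2 = 4*A**2)
1/(((W(-26) + 851/(-398)) + V(0)) + C(-94)) = 1/(((4*(-26)**2 + 851/(-398)) + 0) - 94) = 1/(((4*676 + 851*(-1/398)) + 0) - 94) = 1/(((2704 - 851/398) + 0) - 94) = 1/((1075341/398 + 0) - 94) = 1/(1075341/398 - 94) = 1/(1037929/398) = 398/1037929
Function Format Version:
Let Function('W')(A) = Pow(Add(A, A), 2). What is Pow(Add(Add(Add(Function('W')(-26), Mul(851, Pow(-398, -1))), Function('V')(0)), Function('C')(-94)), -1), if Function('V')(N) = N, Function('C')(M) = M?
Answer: Rational(398, 1037929) ≈ 0.00038346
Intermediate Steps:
Function('W')(A) = Mul(4, Pow(A, 2)) (Function('W')(A) = Pow(Mul(2, A), 2) = Mul(4, Pow(A, 2)))
Pow(Add(Add(Add(Function('W')(-26), Mul(851, Pow(-398, -1))), Function('V')(0)), Function('C')(-94)), -1) = Pow(Add(Add(Add(Mul(4, Pow(-26, 2)), Mul(851, Pow(-398, -1))), 0), -94), -1) = Pow(Add(Add(Add(Mul(4, 676), Mul(851, Rational(-1, 398))), 0), -94), -1) = Pow(Add(Add(Add(2704, Rational(-851, 398)), 0), -94), -1) = Pow(Add(Add(Rational(1075341, 398), 0), -94), -1) = Pow(Add(Rational(1075341, 398), -94), -1) = Pow(Rational(1037929, 398), -1) = Rational(398, 1037929)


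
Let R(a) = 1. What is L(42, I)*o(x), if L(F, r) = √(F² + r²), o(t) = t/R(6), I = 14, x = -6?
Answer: -84*√10 ≈ -265.63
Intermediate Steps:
o(t) = t (o(t) = t/1 = t*1 = t)
L(42, I)*o(x) = √(42² + 14²)*(-6) = √(1764 + 196)*(-6) = √1960*(-6) = (14*√10)*(-6) = -84*√10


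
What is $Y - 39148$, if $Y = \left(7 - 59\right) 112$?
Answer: $-44972$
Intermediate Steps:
$Y = -5824$ ($Y = \left(-52\right) 112 = -5824$)
$Y - 39148 = -5824 - 39148 = -44972$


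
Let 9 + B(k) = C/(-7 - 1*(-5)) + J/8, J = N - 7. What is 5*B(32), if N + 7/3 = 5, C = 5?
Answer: -1445/24 ≈ -60.208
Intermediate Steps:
N = 8/3 (N = -7/3 + 5 = 8/3 ≈ 2.6667)
J = -13/3 (J = 8/3 - 7 = -13/3 ≈ -4.3333)
B(k) = -289/24 (B(k) = -9 + (5/(-7 - 1*(-5)) - 13/3/8) = -9 + (5/(-7 + 5) - 13/3*⅛) = -9 + (5/(-2) - 13/24) = -9 + (5*(-½) - 13/24) = -9 + (-5/2 - 13/24) = -9 - 73/24 = -289/24)
5*B(32) = 5*(-289/24) = -1445/24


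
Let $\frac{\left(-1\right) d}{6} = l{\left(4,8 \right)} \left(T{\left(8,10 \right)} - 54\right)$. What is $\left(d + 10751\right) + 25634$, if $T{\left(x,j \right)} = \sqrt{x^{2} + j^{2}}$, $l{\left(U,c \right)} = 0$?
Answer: $36385$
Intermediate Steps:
$T{\left(x,j \right)} = \sqrt{j^{2} + x^{2}}$
$d = 0$ ($d = - 6 \cdot 0 \left(\sqrt{10^{2} + 8^{2}} - 54\right) = - 6 \cdot 0 \left(\sqrt{100 + 64} - 54\right) = - 6 \cdot 0 \left(\sqrt{164} - 54\right) = - 6 \cdot 0 \left(2 \sqrt{41} - 54\right) = - 6 \cdot 0 \left(-54 + 2 \sqrt{41}\right) = \left(-6\right) 0 = 0$)
$\left(d + 10751\right) + 25634 = \left(0 + 10751\right) + 25634 = 10751 + 25634 = 36385$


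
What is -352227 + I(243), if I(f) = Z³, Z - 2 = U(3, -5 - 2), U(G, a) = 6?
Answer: -351715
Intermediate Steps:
Z = 8 (Z = 2 + 6 = 8)
I(f) = 512 (I(f) = 8³ = 512)
-352227 + I(243) = -352227 + 512 = -351715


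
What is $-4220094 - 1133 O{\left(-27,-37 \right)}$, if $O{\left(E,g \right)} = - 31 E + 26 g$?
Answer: $-4078469$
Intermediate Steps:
$-4220094 - 1133 O{\left(-27,-37 \right)} = -4220094 - 1133 \left(\left(-31\right) \left(-27\right) + 26 \left(-37\right)\right) = -4220094 - 1133 \left(837 - 962\right) = -4220094 - -141625 = -4220094 + 141625 = -4078469$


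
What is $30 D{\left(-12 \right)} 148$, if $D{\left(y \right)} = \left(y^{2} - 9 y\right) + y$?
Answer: $1065600$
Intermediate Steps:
$D{\left(y \right)} = y^{2} - 8 y$
$30 D{\left(-12 \right)} 148 = 30 \left(- 12 \left(-8 - 12\right)\right) 148 = 30 \left(\left(-12\right) \left(-20\right)\right) 148 = 30 \cdot 240 \cdot 148 = 7200 \cdot 148 = 1065600$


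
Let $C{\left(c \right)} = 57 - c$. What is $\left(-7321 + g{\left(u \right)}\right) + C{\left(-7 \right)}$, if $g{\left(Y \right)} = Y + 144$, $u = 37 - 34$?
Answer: $-7110$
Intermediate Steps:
$u = 3$ ($u = 37 - 34 = 3$)
$g{\left(Y \right)} = 144 + Y$
$\left(-7321 + g{\left(u \right)}\right) + C{\left(-7 \right)} = \left(-7321 + \left(144 + 3\right)\right) + \left(57 - -7\right) = \left(-7321 + 147\right) + \left(57 + 7\right) = -7174 + 64 = -7110$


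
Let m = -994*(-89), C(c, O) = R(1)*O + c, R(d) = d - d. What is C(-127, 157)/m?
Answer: -127/88466 ≈ -0.0014356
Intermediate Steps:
R(d) = 0
C(c, O) = c (C(c, O) = 0*O + c = 0 + c = c)
m = 88466
C(-127, 157)/m = -127/88466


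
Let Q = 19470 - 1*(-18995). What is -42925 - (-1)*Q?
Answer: -4460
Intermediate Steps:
Q = 38465 (Q = 19470 + 18995 = 38465)
-42925 - (-1)*Q = -42925 - (-1)*38465 = -42925 - 1*(-38465) = -42925 + 38465 = -4460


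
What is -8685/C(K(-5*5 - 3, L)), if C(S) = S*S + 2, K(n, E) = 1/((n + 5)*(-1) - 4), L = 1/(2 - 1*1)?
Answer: -1045095/241 ≈ -4336.5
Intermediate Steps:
L = 1 (L = 1/(2 - 1) = 1/1 = 1)
K(n, E) = 1/(-9 - n) (K(n, E) = 1/((5 + n)*(-1) - 4) = 1/((-5 - n) - 4) = 1/(-9 - n))
C(S) = 2 + S**2 (C(S) = S**2 + 2 = 2 + S**2)
-8685/C(K(-5*5 - 3, L)) = -8685/(2 + (-1/(9 + (-5*5 - 3)))**2) = -8685/(2 + (-1/(9 + (-25 - 3)))**2) = -8685/(2 + (-1/(9 - 28))**2) = -8685/(2 + (-1/(-19))**2) = -8685/(2 + (-1*(-1/19))**2) = -8685/(2 + (1/19)**2) = -8685/(2 + 1/361) = -8685/723/361 = -8685*361/723 = -1045095/241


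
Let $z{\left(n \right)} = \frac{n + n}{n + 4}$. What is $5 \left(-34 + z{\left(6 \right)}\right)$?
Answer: $-164$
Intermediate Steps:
$z{\left(n \right)} = \frac{2 n}{4 + n}$
$5 \left(-34 + z{\left(6 \right)}\right) = 5 \left(-34 + 2 \cdot 6 \frac{1}{4 + 6}\right) = 5 \left(-34 + 2 \cdot 6 \cdot \frac{1}{10}\right) = 5 \left(-34 + \frac{6}{5}\right) = 5 \left(- \frac{164}{5}\right) = -164$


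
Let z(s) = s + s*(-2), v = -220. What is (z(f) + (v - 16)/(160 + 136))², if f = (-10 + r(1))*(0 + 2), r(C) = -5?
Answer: 4669921/5476 ≈ 852.80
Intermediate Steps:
f = -30 (f = (-10 - 5)*(0 + 2) = -15*2 = -30)
z(s) = -s (z(s) = s - 2*s = -s)
(z(f) + (v - 16)/(160 + 136))² = (-1*(-30) + (-220 - 16)/(160 + 136))² = (30 - 236/296)² = (30 - 236*1/296)² = (30 - 59/74)² = (2161/74)² = 4669921/5476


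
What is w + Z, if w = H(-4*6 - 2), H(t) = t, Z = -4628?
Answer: -4654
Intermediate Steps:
w = -26 (w = -4*6 - 2 = -24 - 2 = -26)
w + Z = -26 - 4628 = -4654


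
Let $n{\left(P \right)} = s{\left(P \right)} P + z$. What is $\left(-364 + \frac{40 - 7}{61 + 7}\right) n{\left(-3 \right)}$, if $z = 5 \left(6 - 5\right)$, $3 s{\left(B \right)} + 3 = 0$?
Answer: $- \frac{49438}{17} \approx -2908.1$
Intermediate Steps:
$s{\left(B \right)} = -1$ ($s{\left(B \right)} = -1 + \frac{1}{3} \cdot 0 = -1 + 0 = -1$)
$z = 5$ ($z = 5 \cdot 1 = 5$)
$n{\left(P \right)} = 5 - P$ ($n{\left(P \right)} = - P + 5 = 5 - P$)
$\left(-364 + \frac{40 - 7}{61 + 7}\right) n{\left(-3 \right)} = \left(-364 + \frac{40 - 7}{61 + 7}\right) \left(5 - -3\right) = \left(-364 + \frac{33}{68}\right) \left(5 + 3\right) = \left(-364 + 33 \cdot \frac{1}{68}\right) 8 = \left(-364 + \frac{33}{68}\right) 8 = \left(- \frac{24719}{68}\right) 8 = - \frac{49438}{17}$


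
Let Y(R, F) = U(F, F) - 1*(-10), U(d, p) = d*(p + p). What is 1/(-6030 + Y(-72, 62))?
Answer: 1/1668 ≈ 0.00059952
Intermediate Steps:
U(d, p) = 2*d*p (U(d, p) = d*(2*p) = 2*d*p)
Y(R, F) = 10 + 2*F² (Y(R, F) = 2*F*F - 1*(-10) = 2*F² + 10 = 10 + 2*F²)
1/(-6030 + Y(-72, 62)) = 1/(-6030 + (10 + 2*62²)) = 1/(-6030 + (10 + 2*3844)) = 1/(-6030 + (10 + 7688)) = 1/(-6030 + 7698) = 1/1668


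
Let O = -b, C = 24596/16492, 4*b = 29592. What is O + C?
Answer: -30495805/4123 ≈ -7396.5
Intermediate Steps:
b = 7398 (b = (¼)*29592 = 7398)
C = 6149/4123 (C = 24596*(1/16492) = 6149/4123 ≈ 1.4914)
O = -7398 (O = -1*7398 = -7398)
O + C = -7398 + 6149/4123 = -30495805/4123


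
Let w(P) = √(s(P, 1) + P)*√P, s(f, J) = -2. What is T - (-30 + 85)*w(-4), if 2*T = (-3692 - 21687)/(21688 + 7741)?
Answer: -25379/58858 + 110*√6 ≈ 269.01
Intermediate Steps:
T = -25379/58858 (T = ((-3692 - 21687)/(21688 + 7741))/2 = (-25379/29429)/2 = (-25379*1/29429)/2 = (½)*(-25379/29429) = -25379/58858 ≈ -0.43119)
w(P) = √P*√(-2 + P) (w(P) = √(-2 + P)*√P = √P*√(-2 + P))
T - (-30 + 85)*w(-4) = -25379/58858 - (-30 + 85)*√(-4)*√(-2 - 4) = -25379/58858 - 55*(2*I)*√(-6) = -25379/58858 - 55*(2*I)*(I*√6) = -25379/58858 - 55*(-2*√6) = -25379/58858 - (-110)*√6 = -25379/58858 + 110*√6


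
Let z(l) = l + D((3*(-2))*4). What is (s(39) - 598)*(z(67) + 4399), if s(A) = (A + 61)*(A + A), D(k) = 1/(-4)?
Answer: 64324663/2 ≈ 3.2162e+7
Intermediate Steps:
D(k) = -¼
s(A) = 2*A*(61 + A) (s(A) = (61 + A)*(2*A) = 2*A*(61 + A))
z(l) = -¼ + l (z(l) = l - ¼ = -¼ + l)
(s(39) - 598)*(z(67) + 4399) = (2*39*(61 + 39) - 598)*((-¼ + 67) + 4399) = (2*39*100 - 598)*(267/4 + 4399) = (7800 - 598)*(17863/4) = 7202*(17863/4) = 64324663/2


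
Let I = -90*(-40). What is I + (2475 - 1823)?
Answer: 4252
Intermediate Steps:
I = 3600
I + (2475 - 1823) = 3600 + (2475 - 1823) = 3600 + 652 = 4252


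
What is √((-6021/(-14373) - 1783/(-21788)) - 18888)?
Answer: I*√5716879448643167155/17397718 ≈ 137.43*I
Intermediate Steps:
√((-6021/(-14373) - 1783/(-21788)) - 18888) = √((-6021*(-1/14373) - 1783*(-1/21788)) - 18888) = √((669/1597 + 1783/21788) - 18888) = √(17423623/34795436 - 18888) = √(-657198771545/34795436) = I*√5716879448643167155/17397718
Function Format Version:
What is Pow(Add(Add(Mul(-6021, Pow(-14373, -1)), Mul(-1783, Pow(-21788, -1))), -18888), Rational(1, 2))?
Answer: Mul(Rational(1, 17397718), I, Pow(5716879448643167155, Rational(1, 2))) ≈ Mul(137.43, I)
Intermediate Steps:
Pow(Add(Add(Mul(-6021, Pow(-14373, -1)), Mul(-1783, Pow(-21788, -1))), -18888), Rational(1, 2)) = Pow(Add(Add(Mul(-6021, Rational(-1, 14373)), Mul(-1783, Rational(-1, 21788))), -18888), Rational(1, 2)) = Pow(Add(Add(Rational(669, 1597), Rational(1783, 21788)), -18888), Rational(1, 2)) = Pow(Add(Rational(17423623, 34795436), -18888), Rational(1, 2)) = Pow(Rational(-657198771545, 34795436), Rational(1, 2)) = Mul(Rational(1, 17397718), I, Pow(5716879448643167155, Rational(1, 2)))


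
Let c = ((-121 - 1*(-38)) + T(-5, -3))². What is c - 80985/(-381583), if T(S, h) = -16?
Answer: 3739975968/381583 ≈ 9801.2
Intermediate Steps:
c = 9801 (c = ((-121 - 1*(-38)) - 16)² = ((-121 + 38) - 16)² = (-83 - 16)² = (-99)² = 9801)
c - 80985/(-381583) = 9801 - 80985/(-381583) = 9801 - 80985*(-1)/381583 = 9801 - 1*(-80985/381583) = 9801 + 80985/381583 = 3739975968/381583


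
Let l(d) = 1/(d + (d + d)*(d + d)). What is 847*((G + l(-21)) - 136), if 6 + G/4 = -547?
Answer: -495200123/249 ≈ -1.9888e+6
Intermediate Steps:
G = -2212 (G = -24 + 4*(-547) = -24 - 2188 = -2212)
l(d) = 1/(d + 4*d²) (l(d) = 1/(d + (2*d)*(2*d)) = 1/(d + 4*d²))
847*((G + l(-21)) - 136) = 847*((-2212 + 1/((-21)*(1 + 4*(-21)))) - 136) = 847*((-2212 - 1/(21*(1 - 84))) - 136) = 847*((-2212 - 1/21/(-83)) - 136) = 847*((-2212 - 1/21*(-1/83)) - 136) = 847*((-2212 + 1/1743) - 136) = 847*(-3855515/1743 - 136) = 847*(-4092563/1743) = -495200123/249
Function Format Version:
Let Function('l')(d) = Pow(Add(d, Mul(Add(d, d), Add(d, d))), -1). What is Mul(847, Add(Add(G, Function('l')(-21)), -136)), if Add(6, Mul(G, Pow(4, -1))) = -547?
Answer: Rational(-495200123, 249) ≈ -1.9888e+6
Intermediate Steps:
G = -2212 (G = Add(-24, Mul(4, -547)) = Add(-24, -2188) = -2212)
Function('l')(d) = Pow(Add(d, Mul(4, Pow(d, 2))), -1) (Function('l')(d) = Pow(Add(d, Mul(Mul(2, d), Mul(2, d))), -1) = Pow(Add(d, Mul(4, Pow(d, 2))), -1))
Mul(847, Add(Add(G, Function('l')(-21)), -136)) = Mul(847, Add(Add(-2212, Mul(Pow(-21, -1), Pow(Add(1, Mul(4, -21)), -1))), -136)) = Mul(847, Add(Add(-2212, Mul(Rational(-1, 21), Pow(Add(1, -84), -1))), -136)) = Mul(847, Add(Add(-2212, Mul(Rational(-1, 21), Pow(-83, -1))), -136)) = Mul(847, Add(Add(-2212, Mul(Rational(-1, 21), Rational(-1, 83))), -136)) = Mul(847, Add(Add(-2212, Rational(1, 1743)), -136)) = Mul(847, Add(Rational(-3855515, 1743), -136)) = Mul(847, Rational(-4092563, 1743)) = Rational(-495200123, 249)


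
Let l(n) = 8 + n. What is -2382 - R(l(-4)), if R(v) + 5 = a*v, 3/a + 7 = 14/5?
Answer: -16619/7 ≈ -2374.1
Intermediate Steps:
a = -5/7 (a = 3/(-7 + 14/5) = 3/(-21/5) = 3*(-5/21) = -5/7 ≈ -0.71429)
R(v) = -5 - 5*v/7
-2382 - R(l(-4)) = -2382 - (-5 - 5*(8 - 4)/7) = -2382 - (-5 - 5/7*4) = -2382 - (-5 - 20/7) = -2382 - 1*(-55/7) = -2382 + 55/7 = -16619/7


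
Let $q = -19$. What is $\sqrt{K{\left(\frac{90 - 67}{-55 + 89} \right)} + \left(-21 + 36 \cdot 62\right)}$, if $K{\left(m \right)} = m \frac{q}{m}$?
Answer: $4 \sqrt{137} \approx 46.819$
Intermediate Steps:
$K{\left(m \right)} = -19$ ($K{\left(m \right)} = m \left(- \frac{19}{m}\right) = -19$)
$\sqrt{K{\left(\frac{90 - 67}{-55 + 89} \right)} + \left(-21 + 36 \cdot 62\right)} = \sqrt{-19 + \left(-21 + 36 \cdot 62\right)} = \sqrt{-19 + \left(-21 + 2232\right)} = \sqrt{-19 + 2211} = \sqrt{2192} = 4 \sqrt{137}$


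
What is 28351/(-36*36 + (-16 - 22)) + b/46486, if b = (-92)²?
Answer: -653316805/31006162 ≈ -21.071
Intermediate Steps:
b = 8464
28351/(-36*36 + (-16 - 22)) + b/46486 = 28351/(-36*36 + (-16 - 22)) + 8464/46486 = 28351/(-1296 - 38) + 8464*(1/46486) = 28351/(-1334) + 4232/23243 = 28351*(-1/1334) + 4232/23243 = -28351/1334 + 4232/23243 = -653316805/31006162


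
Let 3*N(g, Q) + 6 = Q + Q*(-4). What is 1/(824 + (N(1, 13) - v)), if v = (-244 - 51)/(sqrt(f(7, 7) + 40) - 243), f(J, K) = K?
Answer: 47660933/38499788657 + 295*sqrt(47)/38499788657 ≈ 0.0012380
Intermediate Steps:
N(g, Q) = -2 - Q (N(g, Q) = -2 + (Q + Q*(-4))/3 = -2 + (Q - 4*Q)/3 = -2 + (-3*Q)/3 = -2 - Q)
v = -295/(-243 + sqrt(47)) (v = (-244 - 51)/(sqrt(7 + 40) - 243) = -295/(sqrt(47) - 243) = -295/(-243 + sqrt(47)) ≈ 1.2492)
1/(824 + (N(1, 13) - v)) = 1/(824 + ((-2 - 1*13) - (71685/59002 + 295*sqrt(47)/59002))) = 1/(824 + ((-2 - 13) + (-71685/59002 - 295*sqrt(47)/59002))) = 1/(824 + (-15 + (-71685/59002 - 295*sqrt(47)/59002))) = 1/(824 + (-956715/59002 - 295*sqrt(47)/59002)) = 1/(47660933/59002 - 295*sqrt(47)/59002)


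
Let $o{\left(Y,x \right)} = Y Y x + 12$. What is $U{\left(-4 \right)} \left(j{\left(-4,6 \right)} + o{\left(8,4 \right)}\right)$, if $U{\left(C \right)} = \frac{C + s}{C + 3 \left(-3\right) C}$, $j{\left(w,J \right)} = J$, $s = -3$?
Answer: $- \frac{959}{16} \approx -59.938$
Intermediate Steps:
$o{\left(Y,x \right)} = 12 + x Y^{2}$ ($o{\left(Y,x \right)} = Y^{2} x + 12 = x Y^{2} + 12 = 12 + x Y^{2}$)
$U{\left(C \right)} = - \frac{-3 + C}{8 C}$ ($U{\left(C \right)} = \frac{C - 3}{C + 3 \left(-3\right) C} = \frac{-3 + C}{C - 9 C} = \frac{-3 + C}{\left(-8\right) C} = \left(-3 + C\right) \left(- \frac{1}{8 C}\right) = - \frac{-3 + C}{8 C}$)
$U{\left(-4 \right)} \left(j{\left(-4,6 \right)} + o{\left(8,4 \right)}\right) = \frac{3 - -4}{8 \left(-4\right)} \left(6 + \left(12 + 4 \cdot 8^{2}\right)\right) = \frac{1}{8} \left(- \frac{1}{4}\right) \left(3 + 4\right) \left(6 + \left(12 + 4 \cdot 64\right)\right) = \frac{1}{8} \left(- \frac{1}{4}\right) 7 \left(6 + \left(12 + 256\right)\right) = - \frac{7 \left(6 + 268\right)}{32} = \left(- \frac{7}{32}\right) 274 = - \frac{959}{16}$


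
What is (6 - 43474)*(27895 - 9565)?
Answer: -796768440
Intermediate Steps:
(6 - 43474)*(27895 - 9565) = -43468*18330 = -796768440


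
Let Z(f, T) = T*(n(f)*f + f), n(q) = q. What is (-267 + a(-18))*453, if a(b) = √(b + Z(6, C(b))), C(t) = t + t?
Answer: -120951 + 1359*I*√170 ≈ -1.2095e+5 + 17719.0*I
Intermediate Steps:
C(t) = 2*t
Z(f, T) = T*(f + f²) (Z(f, T) = T*(f*f + f) = T*(f² + f) = T*(f + f²))
a(b) = √85*√b (a(b) = √(b + (2*b)*6*(1 + 6)) = √(b + (2*b)*6*7) = √(b + 84*b) = √(85*b) = √85*√b)
(-267 + a(-18))*453 = (-267 + √85*√(-18))*453 = (-267 + √85*(3*I*√2))*453 = (-267 + 3*I*√170)*453 = -120951 + 1359*I*√170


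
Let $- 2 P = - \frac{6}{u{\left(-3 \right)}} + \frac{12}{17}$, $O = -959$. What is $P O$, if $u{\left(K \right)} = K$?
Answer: $\frac{22057}{17} \approx 1297.5$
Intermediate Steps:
$P = - \frac{23}{17}$ ($P = - \frac{- \frac{6}{-3} + \frac{12}{17}}{2} = - \frac{\left(-6\right) \left(- \frac{1}{3}\right) + 12 \cdot \frac{1}{17}}{2} = - \frac{2 + \frac{12}{17}}{2} = \left(- \frac{1}{2}\right) \frac{46}{17} = - \frac{23}{17} \approx -1.3529$)
$P O = \left(- \frac{23}{17}\right) \left(-959\right) = \frac{22057}{17}$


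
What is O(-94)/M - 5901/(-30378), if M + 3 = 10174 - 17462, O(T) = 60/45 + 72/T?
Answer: 2021326897/10409841906 ≈ 0.19417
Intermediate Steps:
O(T) = 4/3 + 72/T (O(T) = 60*(1/45) + 72/T = 4/3 + 72/T)
M = -7291 (M = -3 + (10174 - 17462) = -3 - 7288 = -7291)
O(-94)/M - 5901/(-30378) = (4/3 + 72/(-94))/(-7291) - 5901/(-30378) = (4/3 + 72*(-1/94))*(-1/7291) - 5901*(-1/30378) = (4/3 - 36/47)*(-1/7291) + 1967/10126 = (80/141)*(-1/7291) + 1967/10126 = -80/1028031 + 1967/10126 = 2021326897/10409841906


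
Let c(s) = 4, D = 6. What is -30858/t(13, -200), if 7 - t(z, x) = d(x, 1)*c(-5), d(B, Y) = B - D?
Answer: -10286/277 ≈ -37.134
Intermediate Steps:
d(B, Y) = -6 + B (d(B, Y) = B - 1*6 = B - 6 = -6 + B)
t(z, x) = 31 - 4*x (t(z, x) = 7 - (-6 + x)*4 = 7 - (-24 + 4*x) = 7 + (24 - 4*x) = 31 - 4*x)
-30858/t(13, -200) = -30858/(31 - 4*(-200)) = -30858/(31 + 800) = -30858/831 = -30858*1/831 = -10286/277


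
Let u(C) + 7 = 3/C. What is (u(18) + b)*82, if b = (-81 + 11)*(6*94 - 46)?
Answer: -8921641/3 ≈ -2.9739e+6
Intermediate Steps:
b = -36260 (b = -70*(564 - 46) = -70*518 = -36260)
u(C) = -7 + 3/C
(u(18) + b)*82 = ((-7 + 3/18) - 36260)*82 = ((-7 + 3*(1/18)) - 36260)*82 = ((-7 + ⅙) - 36260)*82 = (-41/6 - 36260)*82 = -217601/6*82 = -8921641/3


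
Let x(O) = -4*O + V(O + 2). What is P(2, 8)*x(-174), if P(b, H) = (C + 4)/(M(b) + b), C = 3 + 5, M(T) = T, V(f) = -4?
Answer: 2076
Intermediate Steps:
C = 8
P(b, H) = 6/b (P(b, H) = (8 + 4)/(b + b) = 12/((2*b)) = 12*(1/(2*b)) = 6/b)
x(O) = -4 - 4*O (x(O) = -4*O - 4 = -4 - 4*O)
P(2, 8)*x(-174) = (6/2)*(-4 - 4*(-174)) = (6*(½))*(-4 + 696) = 3*692 = 2076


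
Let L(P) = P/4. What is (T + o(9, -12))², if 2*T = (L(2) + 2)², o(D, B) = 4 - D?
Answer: 225/64 ≈ 3.5156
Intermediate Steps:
L(P) = P/4 (L(P) = P*(¼) = P/4)
T = 25/8 (T = ((¼)*2 + 2)²/2 = (½ + 2)²/2 = (5/2)²/2 = (½)*(25/4) = 25/8 ≈ 3.1250)
(T + o(9, -12))² = (25/8 + (4 - 1*9))² = (25/8 + (4 - 9))² = (25/8 - 5)² = (-15/8)² = 225/64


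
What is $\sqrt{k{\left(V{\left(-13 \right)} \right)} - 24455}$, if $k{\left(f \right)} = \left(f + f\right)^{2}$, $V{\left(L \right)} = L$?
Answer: $i \sqrt{23779} \approx 154.2 i$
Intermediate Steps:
$k{\left(f \right)} = 4 f^{2}$ ($k{\left(f \right)} = \left(2 f\right)^{2} = 4 f^{2}$)
$\sqrt{k{\left(V{\left(-13 \right)} \right)} - 24455} = \sqrt{4 \left(-13\right)^{2} - 24455} = \sqrt{4 \cdot 169 - 24455} = \sqrt{676 - 24455} = \sqrt{-23779} = i \sqrt{23779}$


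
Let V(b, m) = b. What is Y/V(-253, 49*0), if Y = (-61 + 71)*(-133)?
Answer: 1330/253 ≈ 5.2569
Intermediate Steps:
Y = -1330 (Y = 10*(-133) = -1330)
Y/V(-253, 49*0) = -1330/(-253) = -1330*(-1/253) = 1330/253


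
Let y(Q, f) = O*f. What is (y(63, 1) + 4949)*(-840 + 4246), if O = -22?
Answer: 16781362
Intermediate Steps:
y(Q, f) = -22*f
(y(63, 1) + 4949)*(-840 + 4246) = (-22*1 + 4949)*(-840 + 4246) = (-22 + 4949)*3406 = 4927*3406 = 16781362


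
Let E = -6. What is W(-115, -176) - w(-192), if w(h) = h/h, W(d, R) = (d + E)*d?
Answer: 13914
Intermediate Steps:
W(d, R) = d*(-6 + d) (W(d, R) = (d - 6)*d = (-6 + d)*d = d*(-6 + d))
w(h) = 1
W(-115, -176) - w(-192) = -115*(-6 - 115) - 1*1 = -115*(-121) - 1 = 13915 - 1 = 13914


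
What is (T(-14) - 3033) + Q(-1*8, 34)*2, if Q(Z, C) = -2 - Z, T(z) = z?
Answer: -3035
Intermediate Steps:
(T(-14) - 3033) + Q(-1*8, 34)*2 = (-14 - 3033) + (-2 - (-1)*8)*2 = -3047 + (-2 - 1*(-8))*2 = -3047 + (-2 + 8)*2 = -3047 + 6*2 = -3047 + 12 = -3035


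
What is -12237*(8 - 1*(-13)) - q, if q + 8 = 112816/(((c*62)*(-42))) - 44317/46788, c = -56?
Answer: -869667822383/3384332 ≈ -2.5697e+5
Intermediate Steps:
q = -27661981/3384332 (q = -8 + (112816/((-56*62*(-42))) - 44317/46788) = -8 + (112816/((-3472*(-42))) - 44317*1/46788) = -8 + (112816/145824 - 6331/6684) = -8 + (112816*(1/145824) - 6331/6684) = -8 + (7051/9114 - 6331/6684) = -8 - 587325/3384332 = -27661981/3384332 ≈ -8.1735)
-12237*(8 - 1*(-13)) - q = -12237*(8 - 1*(-13)) - 1*(-27661981/3384332) = -12237*(8 + 13) + 27661981/3384332 = -12237*21 + 27661981/3384332 = -256977 + 27661981/3384332 = -869667822383/3384332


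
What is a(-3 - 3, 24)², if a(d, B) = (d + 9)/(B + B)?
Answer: 1/256 ≈ 0.0039063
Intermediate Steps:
a(d, B) = (9 + d)/(2*B) (a(d, B) = (9 + d)/((2*B)) = (9 + d)*(1/(2*B)) = (9 + d)/(2*B))
a(-3 - 3, 24)² = ((½)*(9 + (-3 - 3))/24)² = ((½)*(1/24)*(9 - 6))² = ((½)*(1/24)*3)² = (1/16)² = 1/256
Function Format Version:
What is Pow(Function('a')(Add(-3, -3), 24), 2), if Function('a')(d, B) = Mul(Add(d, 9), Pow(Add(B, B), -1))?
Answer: Rational(1, 256) ≈ 0.0039063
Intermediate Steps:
Function('a')(d, B) = Mul(Rational(1, 2), Pow(B, -1), Add(9, d)) (Function('a')(d, B) = Mul(Add(9, d), Pow(Mul(2, B), -1)) = Mul(Add(9, d), Mul(Rational(1, 2), Pow(B, -1))) = Mul(Rational(1, 2), Pow(B, -1), Add(9, d)))
Pow(Function('a')(Add(-3, -3), 24), 2) = Pow(Mul(Rational(1, 2), Pow(24, -1), Add(9, Add(-3, -3))), 2) = Pow(Mul(Rational(1, 2), Rational(1, 24), Add(9, -6)), 2) = Pow(Mul(Rational(1, 2), Rational(1, 24), 3), 2) = Pow(Rational(1, 16), 2) = Rational(1, 256)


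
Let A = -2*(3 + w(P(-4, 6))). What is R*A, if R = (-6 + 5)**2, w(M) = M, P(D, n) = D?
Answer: 2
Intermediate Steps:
R = 1 (R = (-1)**2 = 1)
A = 2 (A = -2*(3 - 4) = -2*(-1) = 2)
R*A = 1*2 = 2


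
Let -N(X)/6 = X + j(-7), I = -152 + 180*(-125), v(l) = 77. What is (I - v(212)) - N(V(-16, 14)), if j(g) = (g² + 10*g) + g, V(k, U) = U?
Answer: -22813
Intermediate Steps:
I = -22652 (I = -152 - 22500 = -22652)
j(g) = g² + 11*g
N(X) = 168 - 6*X (N(X) = -6*(X - 7*(11 - 7)) = -6*(X - 7*4) = -6*(X - 28) = -6*(-28 + X) = 168 - 6*X)
(I - v(212)) - N(V(-16, 14)) = (-22652 - 1*77) - (168 - 6*14) = (-22652 - 77) - (168 - 84) = -22729 - 1*84 = -22729 - 84 = -22813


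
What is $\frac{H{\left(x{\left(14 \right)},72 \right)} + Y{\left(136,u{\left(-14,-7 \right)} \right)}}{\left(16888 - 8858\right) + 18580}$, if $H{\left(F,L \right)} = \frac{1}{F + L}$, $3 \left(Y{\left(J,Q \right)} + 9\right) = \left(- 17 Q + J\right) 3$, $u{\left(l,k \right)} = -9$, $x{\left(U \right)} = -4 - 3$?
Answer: $\frac{6067}{576550} \approx 0.010523$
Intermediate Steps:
$x{\left(U \right)} = -7$ ($x{\left(U \right)} = -4 - 3 = -7$)
$Y{\left(J,Q \right)} = -9 + J - 17 Q$ ($Y{\left(J,Q \right)} = -9 + \frac{\left(- 17 Q + J\right) 3}{3} = -9 + \frac{\left(J - 17 Q\right) 3}{3} = -9 + \frac{- 51 Q + 3 J}{3} = -9 + \left(J - 17 Q\right) = -9 + J - 17 Q$)
$\frac{H{\left(x{\left(14 \right)},72 \right)} + Y{\left(136,u{\left(-14,-7 \right)} \right)}}{\left(16888 - 8858\right) + 18580} = \frac{\frac{1}{-7 + 72} - -280}{\left(16888 - 8858\right) + 18580} = \frac{\frac{1}{65} + \left(-9 + 136 + 153\right)}{8030 + 18580} = \frac{\frac{1}{65} + 280}{26610} = \frac{18201}{65} \cdot \frac{1}{26610} = \frac{6067}{576550}$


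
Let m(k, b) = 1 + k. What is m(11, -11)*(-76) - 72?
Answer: -984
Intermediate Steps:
m(11, -11)*(-76) - 72 = (1 + 11)*(-76) - 72 = 12*(-76) - 72 = -912 - 72 = -984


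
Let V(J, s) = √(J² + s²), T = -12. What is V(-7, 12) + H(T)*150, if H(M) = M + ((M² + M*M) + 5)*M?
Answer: -529200 + √193 ≈ -5.2919e+5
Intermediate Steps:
H(M) = M + M*(5 + 2*M²) (H(M) = M + ((M² + M²) + 5)*M = M + (2*M² + 5)*M = M + (5 + 2*M²)*M = M + M*(5 + 2*M²))
V(-7, 12) + H(T)*150 = √((-7)² + 12²) + (2*(-12)*(3 + (-12)²))*150 = √(49 + 144) + (2*(-12)*(3 + 144))*150 = √193 + (2*(-12)*147)*150 = √193 - 3528*150 = √193 - 529200 = -529200 + √193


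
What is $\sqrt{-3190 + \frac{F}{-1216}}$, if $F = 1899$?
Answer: $\frac{i \sqrt{73737841}}{152} \approx 56.494 i$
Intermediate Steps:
$\sqrt{-3190 + \frac{F}{-1216}} = \sqrt{-3190 + \frac{1899}{-1216}} = \sqrt{-3190 + 1899 \left(- \frac{1}{1216}\right)} = \sqrt{-3190 - \frac{1899}{1216}} = \sqrt{- \frac{3880939}{1216}} = \frac{i \sqrt{73737841}}{152}$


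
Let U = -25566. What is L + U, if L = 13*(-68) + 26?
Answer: -26424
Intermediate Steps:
L = -858 (L = -884 + 26 = -858)
L + U = -858 - 25566 = -26424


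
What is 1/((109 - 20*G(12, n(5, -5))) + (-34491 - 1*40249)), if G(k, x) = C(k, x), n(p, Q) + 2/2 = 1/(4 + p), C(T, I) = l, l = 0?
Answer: -1/74631 ≈ -1.3399e-5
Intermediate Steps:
C(T, I) = 0
n(p, Q) = -1 + 1/(4 + p)
G(k, x) = 0
1/((109 - 20*G(12, n(5, -5))) + (-34491 - 1*40249)) = 1/((109 - 20*0) + (-34491 - 1*40249)) = 1/((109 + 0) + (-34491 - 40249)) = 1/(109 - 74740) = 1/(-74631) = -1/74631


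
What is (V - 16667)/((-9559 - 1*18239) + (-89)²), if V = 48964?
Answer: -32297/19877 ≈ -1.6248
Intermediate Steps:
(V - 16667)/((-9559 - 1*18239) + (-89)²) = (48964 - 16667)/((-9559 - 1*18239) + (-89)²) = 32297/((-9559 - 18239) + 7921) = 32297/(-27798 + 7921) = 32297/(-19877) = 32297*(-1/19877) = -32297/19877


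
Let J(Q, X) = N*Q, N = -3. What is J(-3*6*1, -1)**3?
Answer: 157464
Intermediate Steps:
J(Q, X) = -3*Q
J(-3*6*1, -1)**3 = (-3*(-3*6))**3 = (-(-54))**3 = (-3*(-18))**3 = 54**3 = 157464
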